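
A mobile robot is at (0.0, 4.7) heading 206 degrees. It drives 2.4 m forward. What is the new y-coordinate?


y_new = y0 + d*sin(theta)
= 4.7 + 2.4*sin(206)
= 4.7 + -1.0521
= 3.6479


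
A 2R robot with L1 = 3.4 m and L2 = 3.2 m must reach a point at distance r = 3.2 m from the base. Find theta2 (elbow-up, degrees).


cos(theta2) = (r^2 - L1^2 - L2^2) / (2*L1*L2)
cos(theta2) = (10.24 - 11.56 - 10.24) / 21.76
cos(theta2) = -0.53125
theta2 = 122.09 degrees


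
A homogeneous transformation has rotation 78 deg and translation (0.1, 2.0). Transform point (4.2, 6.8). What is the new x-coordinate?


x' = cos(theta)*px - sin(theta)*py + tx
= 0.2079*4.2 - 0.9781*6.8 + 0.1
= -5.6782


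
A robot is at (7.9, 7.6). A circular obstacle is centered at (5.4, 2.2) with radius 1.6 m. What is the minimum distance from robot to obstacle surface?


center_dist = sqrt((7.9-5.4)^2 + (7.6-2.2)^2)
= sqrt(6.25 + 29.16)
= 5.9506
min_dist = center_dist - radius = 5.9506 - 1.6 = 4.3506 m


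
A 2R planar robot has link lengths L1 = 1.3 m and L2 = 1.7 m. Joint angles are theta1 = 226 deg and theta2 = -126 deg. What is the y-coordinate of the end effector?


Convert angles to radians: theta1 = 3.9444, theta2 = -2.1991
y = L1*sin(theta1) + L2*sin(theta1+theta2)
y = -0.9351 + 1.6742
y = 0.739


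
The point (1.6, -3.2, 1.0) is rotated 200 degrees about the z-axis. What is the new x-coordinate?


Rotation about z-axis: x' = x*cos(theta) - y*sin(theta)
= 1.6 * -0.9397 - -3.2 * -0.342
= -2.598


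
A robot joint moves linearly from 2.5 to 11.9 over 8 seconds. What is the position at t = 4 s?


s = t/T = 4/8 = 0.5
p(t) = p0 + (pf-p0)*s
= 2.5 + (11.9 - 2.5) * 0.5
= 7.2


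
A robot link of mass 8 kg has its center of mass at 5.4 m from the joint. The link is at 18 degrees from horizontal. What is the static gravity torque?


tau = m*g*L*cos(angle)
= 8 * 9.81 * 5.4 * cos(18 deg)
= 8 * 9.81 * 5.4 * 0.9511
= 403.0501 Nm


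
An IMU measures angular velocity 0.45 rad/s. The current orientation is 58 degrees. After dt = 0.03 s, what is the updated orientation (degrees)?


delta_theta = w * dt = 0.45 * 0.03 = 0.0135 rad
= 0.7735 deg
theta_new = 58 + 0.7735 = 58.7735 deg


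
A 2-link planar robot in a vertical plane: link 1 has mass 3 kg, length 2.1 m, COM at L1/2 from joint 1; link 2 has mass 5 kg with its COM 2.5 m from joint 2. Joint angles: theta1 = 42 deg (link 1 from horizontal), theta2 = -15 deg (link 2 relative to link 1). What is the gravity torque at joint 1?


Horizontal distance from joint 1 to link-1 COM:
  x_c1 = (L1/2)*cos(t1) = 1.05 * 0.7431 = 0.7803 m
Horizontal distance from joint 1 to link-2 COM:
  x_c2 = L1*cos(t1) + Lc2*cos(t1+t2)
       = 2.1*0.7431 + 2.5*0.891 = 3.7881 m
tau1 = m1*g*x_c1 + m2*g*x_c2
     = 3*9.81*0.7803 + 5*9.81*3.7881
     = 22.9643 + 185.8073
     = 208.7716 Nm


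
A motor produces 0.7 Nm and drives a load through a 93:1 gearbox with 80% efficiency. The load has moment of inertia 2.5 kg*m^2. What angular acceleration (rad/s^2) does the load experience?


tau_out = tau_motor * N * eta
= 0.7 * 93 * 0.8 = 52.08 Nm
alpha = tau_out / I = 52.08 / 2.5
= 20.832 rad/s^2


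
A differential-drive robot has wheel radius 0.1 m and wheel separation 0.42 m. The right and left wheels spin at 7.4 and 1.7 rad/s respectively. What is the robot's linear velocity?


vR = r*wR = 0.1*7.4 = 0.74 m/s
vL = r*wL = 0.1*1.7 = 0.17 m/s
v = (vR+vL)/2 = 0.455 m/s
omega = (vR-vL)/L = 1.3571 rad/s
linear velocity = 0.455 m/s


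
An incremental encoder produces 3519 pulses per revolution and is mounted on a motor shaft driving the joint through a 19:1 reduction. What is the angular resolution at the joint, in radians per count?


counts per rev = 3519
effective counts at joint = 3519 * 19 = 66861
resolution = 2*pi / 66861
= 9.3974e-05 rad/count


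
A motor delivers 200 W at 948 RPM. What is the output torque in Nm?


omega = 948 * 2*pi/60 = 99.2743 rad/s
tau = P / omega = 200 / 99.2743
= 2.0146 Nm


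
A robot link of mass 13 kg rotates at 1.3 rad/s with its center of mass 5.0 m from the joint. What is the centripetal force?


F = m * omega^2 * r
= 13 * 1.3^2 * 5.0
= 13 * 1.69 * 5.0
= 109.85 N


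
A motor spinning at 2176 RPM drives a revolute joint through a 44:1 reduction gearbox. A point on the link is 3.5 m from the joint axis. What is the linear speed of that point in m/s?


omega_motor = 2176 * 2*pi/60 = 227.8702 rad/s
omega_joint = omega_motor / 44 = 5.1789 rad/s
v = omega_joint * r = 5.1789 * 3.5
= 18.126 m/s


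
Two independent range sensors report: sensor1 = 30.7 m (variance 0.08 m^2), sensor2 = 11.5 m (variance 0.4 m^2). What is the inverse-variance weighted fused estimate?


w1 = (1/var1) / (1/var1 + 1/var2)
   = 12.5 / (12.5 + 2.5) = 0.8333
w2 = 1 - w1 = 0.1667
fused = w1*s1 + w2*s2 = 25.5833 + 1.9167
= 27.5 m


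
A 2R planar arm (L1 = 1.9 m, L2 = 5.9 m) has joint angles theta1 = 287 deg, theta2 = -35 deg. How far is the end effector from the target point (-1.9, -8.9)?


End effector via forward kinematics:
x = L1*cos(t1) + L2*cos(t1+t2) = -1.2677
y = L1*sin(t1) + L2*sin(t1+t2) = -7.4282
Distance to target:
d = sqrt((-1.9 - -1.2677)^2 + (-8.9 - -7.4282)^2)
= sqrt(0.3998 + 2.1662)
= 1.6019 m


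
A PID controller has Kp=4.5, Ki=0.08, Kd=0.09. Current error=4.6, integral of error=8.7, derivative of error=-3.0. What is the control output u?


u = Kp*e + Ki*int(e) + Kd*de/dt
= 4.5*4.6 + 0.08*8.7 + 0.09*(-3.0)
= 20.7 + 0.696 + -0.27
= 21.126


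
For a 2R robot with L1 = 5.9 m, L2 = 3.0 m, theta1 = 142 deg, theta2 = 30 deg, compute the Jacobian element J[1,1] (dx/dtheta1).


J[1,1] = -L1*sin(t1) - L2*sin(t1+t2)
= -5.9*sin(142) - 3.0*sin(172)
= -4.0499


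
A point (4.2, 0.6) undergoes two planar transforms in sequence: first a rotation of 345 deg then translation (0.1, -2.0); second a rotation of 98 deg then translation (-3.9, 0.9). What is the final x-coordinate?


After transform 1:
x1 = cos(345)*4.2 - sin(345)*0.6 + 0.1 = 4.3122
y1 = sin(345)*4.2 + cos(345)*0.6 + -2.0 = -2.5075
After transform 2:
x2 = cos(98)*4.3122 - sin(98)*-2.5075 + -3.9
= -2.0171


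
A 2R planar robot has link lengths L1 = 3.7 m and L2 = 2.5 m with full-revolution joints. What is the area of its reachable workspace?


r_max = L1 + L2 = 6.2 m
r_min = |L1 - L2| = 1.2 m
Area = pi*(r_max^2 - r_min^2)
= pi*(38.44 - 1.44)
= pi * 37.0
= 116.2389 m^2


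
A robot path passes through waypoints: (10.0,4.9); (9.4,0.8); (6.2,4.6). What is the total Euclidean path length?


Segment lengths:
  seg1 = sqrt((-0.6)^2 + (-4.1)^2) = 4.1437
  seg2 = sqrt((-3.2)^2 + (3.8)^2) = 4.9679
Total = 9.1116


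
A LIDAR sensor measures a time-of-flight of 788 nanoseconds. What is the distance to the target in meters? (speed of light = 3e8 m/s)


tof = 788 ns = 7.88e-07 s
dist = c * tof / 2
= 3e8 * 7.88e-07 / 2
= 118.2 m


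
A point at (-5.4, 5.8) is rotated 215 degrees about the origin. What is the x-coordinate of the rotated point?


x' = x*cos(theta) - y*sin(theta)
cos(215 deg) = -0.8192, sin(215 deg) = -0.5736
x' = -5.4 * -0.8192 - 5.8 * -0.5736
= 4.4234 - -3.3267
= 7.7502


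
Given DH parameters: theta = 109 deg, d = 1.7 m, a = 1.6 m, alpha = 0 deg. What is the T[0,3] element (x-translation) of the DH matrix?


T[0,3] = a * cos(theta)
= 1.6 * cos(109 deg)
= 1.6 * -0.3256
= -0.5209


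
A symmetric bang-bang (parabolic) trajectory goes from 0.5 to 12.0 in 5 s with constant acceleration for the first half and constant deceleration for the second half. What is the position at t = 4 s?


Symmetric rest-to-rest: each phase covers (pf-p0)/2 in time T/2. 0.5*a*(T/2)^2 = (pf-p0)/2 => a = 4*(pf-p0)/T^2
a = 4*(12.0-0.5)/5^2 = 1.84
t = 4 is in the deceleration phase (t > T/2).
p = pf - 0.5*a*(T-t)^2 = 12.0 - 0.5*1.84*1^2
= 11.08


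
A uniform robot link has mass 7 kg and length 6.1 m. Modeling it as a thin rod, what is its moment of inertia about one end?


I = (1/3) * m * L^2
= (1/3) * 7 * 6.1^2
= 0.333333 * 7 * 37.21
= 86.8233 kg*m^2


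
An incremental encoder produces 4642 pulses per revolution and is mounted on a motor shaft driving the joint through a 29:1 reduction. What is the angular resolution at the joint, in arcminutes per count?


counts per rev = 4642
effective counts at joint = 4642 * 29 = 134618
resolution = 360*60 / 134618
= 0.1605 arcmin/count


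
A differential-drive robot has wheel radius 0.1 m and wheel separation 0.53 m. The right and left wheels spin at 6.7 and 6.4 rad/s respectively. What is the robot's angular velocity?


vR = r*wR = 0.1*6.7 = 0.67 m/s
vL = r*wL = 0.1*6.4 = 0.64 m/s
v = (vR+vL)/2 = 0.655 m/s
omega = (vR-vL)/L = 0.0566 rad/s
angular velocity = 0.0566 rad/s


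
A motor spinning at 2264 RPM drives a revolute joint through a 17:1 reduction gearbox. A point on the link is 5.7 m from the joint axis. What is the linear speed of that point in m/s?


omega_motor = 2264 * 2*pi/60 = 237.0855 rad/s
omega_joint = omega_motor / 17 = 13.9462 rad/s
v = omega_joint * r = 13.9462 * 5.7
= 79.4934 m/s


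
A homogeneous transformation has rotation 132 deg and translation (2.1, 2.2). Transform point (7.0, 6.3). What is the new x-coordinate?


x' = cos(theta)*px - sin(theta)*py + tx
= -0.6691*7.0 - 0.7431*6.3 + 2.1
= -7.2657


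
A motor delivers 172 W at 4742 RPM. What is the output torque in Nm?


omega = 4742 * 2*pi/60 = 496.5811 rad/s
tau = P / omega = 172 / 496.5811
= 0.3464 Nm


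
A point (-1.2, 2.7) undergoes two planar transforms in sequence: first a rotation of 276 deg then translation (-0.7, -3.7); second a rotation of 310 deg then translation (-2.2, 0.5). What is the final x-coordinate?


After transform 1:
x1 = cos(276)*-1.2 - sin(276)*2.7 + -0.7 = 1.8598
y1 = sin(276)*-1.2 + cos(276)*2.7 + -3.7 = -2.2243
After transform 2:
x2 = cos(310)*1.8598 - sin(310)*-2.2243 + -2.2
= -2.7085


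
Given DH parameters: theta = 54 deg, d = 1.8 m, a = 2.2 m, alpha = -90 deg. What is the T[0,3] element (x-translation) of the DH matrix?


T[0,3] = a * cos(theta)
= 2.2 * cos(54 deg)
= 2.2 * 0.5878
= 1.2931


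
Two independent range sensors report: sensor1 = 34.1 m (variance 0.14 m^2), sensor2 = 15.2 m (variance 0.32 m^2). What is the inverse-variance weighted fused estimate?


w1 = (1/var1) / (1/var1 + 1/var2)
   = 7.1429 / (7.1429 + 3.125) = 0.6957
w2 = 1 - w1 = 0.3043
fused = w1*s1 + w2*s2 = 23.7217 + 4.6261
= 28.3478 m


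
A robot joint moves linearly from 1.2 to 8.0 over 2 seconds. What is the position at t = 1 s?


s = t/T = 1/2 = 0.5
p(t) = p0 + (pf-p0)*s
= 1.2 + (8.0 - 1.2) * 0.5
= 4.6


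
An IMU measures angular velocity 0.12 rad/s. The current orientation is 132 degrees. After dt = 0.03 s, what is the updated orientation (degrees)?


delta_theta = w * dt = 0.12 * 0.03 = 0.0036 rad
= 0.2063 deg
theta_new = 132 + 0.2063 = 132.2063 deg


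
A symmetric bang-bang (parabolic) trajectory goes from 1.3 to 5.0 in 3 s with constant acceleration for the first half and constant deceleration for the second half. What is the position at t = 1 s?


Symmetric rest-to-rest: each phase covers (pf-p0)/2 in time T/2. 0.5*a*(T/2)^2 = (pf-p0)/2 => a = 4*(pf-p0)/T^2
a = 4*(5.0-1.3)/3^2 = 1.6444
t = 1 is in the acceleration phase (t <= T/2).
p = p0 + 0.5*a*t^2 = 1.3 + 0.5*1.6444*1^2
= 2.1222


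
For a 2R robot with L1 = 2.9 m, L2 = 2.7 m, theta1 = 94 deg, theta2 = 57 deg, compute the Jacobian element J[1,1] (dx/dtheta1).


J[1,1] = -L1*sin(t1) - L2*sin(t1+t2)
= -2.9*sin(94) - 2.7*sin(151)
= -4.2019


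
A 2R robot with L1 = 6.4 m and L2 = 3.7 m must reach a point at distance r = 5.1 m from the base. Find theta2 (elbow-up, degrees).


cos(theta2) = (r^2 - L1^2 - L2^2) / (2*L1*L2)
cos(theta2) = (26.01 - 40.96 - 13.69) / 47.36
cos(theta2) = -0.60473
theta2 = 127.2094 degrees


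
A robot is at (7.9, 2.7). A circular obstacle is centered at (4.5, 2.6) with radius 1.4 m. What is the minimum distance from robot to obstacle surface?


center_dist = sqrt((7.9-4.5)^2 + (2.7-2.6)^2)
= sqrt(11.56 + 0.01)
= 3.4015
min_dist = center_dist - radius = 3.4015 - 1.4 = 2.0015 m


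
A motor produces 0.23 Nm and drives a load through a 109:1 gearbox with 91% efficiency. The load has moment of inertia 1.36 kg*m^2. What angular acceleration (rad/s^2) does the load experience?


tau_out = tau_motor * N * eta
= 0.23 * 109 * 0.91 = 22.8137 Nm
alpha = tau_out / I = 22.8137 / 1.36
= 16.7748 rad/s^2


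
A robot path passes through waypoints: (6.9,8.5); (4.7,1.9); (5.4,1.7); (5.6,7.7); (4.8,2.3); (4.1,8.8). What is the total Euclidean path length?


Segment lengths:
  seg1 = sqrt((-2.2)^2 + (-6.6)^2) = 6.957
  seg2 = sqrt((0.7)^2 + (-0.2)^2) = 0.728
  seg3 = sqrt((0.2)^2 + (6.0)^2) = 6.0033
  seg4 = sqrt((-0.8)^2 + (-5.4)^2) = 5.4589
  seg5 = sqrt((-0.7)^2 + (6.5)^2) = 6.5376
Total = 25.6849


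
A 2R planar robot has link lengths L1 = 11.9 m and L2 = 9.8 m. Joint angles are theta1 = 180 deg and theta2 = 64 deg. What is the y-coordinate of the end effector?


Convert angles to radians: theta1 = 3.1416, theta2 = 1.117
y = L1*sin(theta1) + L2*sin(theta1+theta2)
y = 0.0 + -8.8082
y = -8.8082


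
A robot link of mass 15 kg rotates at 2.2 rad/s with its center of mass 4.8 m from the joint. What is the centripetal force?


F = m * omega^2 * r
= 15 * 2.2^2 * 4.8
= 15 * 4.84 * 4.8
= 348.48 N


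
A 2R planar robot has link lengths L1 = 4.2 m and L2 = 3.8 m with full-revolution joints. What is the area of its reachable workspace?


r_max = L1 + L2 = 8.0 m
r_min = |L1 - L2| = 0.4 m
Area = pi*(r_max^2 - r_min^2)
= pi*(64.0 - 0.16)
= pi * 63.84
= 200.5593 m^2


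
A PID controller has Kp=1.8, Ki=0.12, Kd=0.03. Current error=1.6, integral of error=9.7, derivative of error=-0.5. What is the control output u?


u = Kp*e + Ki*int(e) + Kd*de/dt
= 1.8*1.6 + 0.12*9.7 + 0.03*(-0.5)
= 2.88 + 1.164 + -0.015
= 4.029


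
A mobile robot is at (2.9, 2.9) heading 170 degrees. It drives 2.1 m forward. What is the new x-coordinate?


x_new = x0 + d*cos(theta)
= 2.9 + 2.1*cos(170)
= 2.9 + -2.0681
= 0.8319


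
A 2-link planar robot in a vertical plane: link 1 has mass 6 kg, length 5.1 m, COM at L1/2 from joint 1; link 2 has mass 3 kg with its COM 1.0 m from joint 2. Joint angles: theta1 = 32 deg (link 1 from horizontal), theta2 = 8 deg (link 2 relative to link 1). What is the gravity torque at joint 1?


Horizontal distance from joint 1 to link-1 COM:
  x_c1 = (L1/2)*cos(t1) = 2.55 * 0.848 = 2.1625 m
Horizontal distance from joint 1 to link-2 COM:
  x_c2 = L1*cos(t1) + Lc2*cos(t1+t2)
       = 5.1*0.848 + 1.0*0.766 = 5.0911 m
tau1 = m1*g*x_c1 + m2*g*x_c2
     = 6*9.81*2.1625 + 3*9.81*5.0911
     = 127.2861 + 149.8308
     = 277.1169 Nm


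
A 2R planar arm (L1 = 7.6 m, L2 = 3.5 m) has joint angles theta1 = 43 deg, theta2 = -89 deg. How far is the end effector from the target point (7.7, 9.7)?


End effector via forward kinematics:
x = L1*cos(t1) + L2*cos(t1+t2) = 7.9896
y = L1*sin(t1) + L2*sin(t1+t2) = 2.6655
Distance to target:
d = sqrt((7.7 - 7.9896)^2 + (9.7 - 2.6655)^2)
= sqrt(0.0839 + 49.4842)
= 7.0405 m


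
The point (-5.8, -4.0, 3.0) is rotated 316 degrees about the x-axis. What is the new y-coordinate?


Rotation about x-axis: y' = y*cos(theta) - z*sin(theta)
= -4.0 * 0.7193 - 3.0 * -0.6947
= -0.7934


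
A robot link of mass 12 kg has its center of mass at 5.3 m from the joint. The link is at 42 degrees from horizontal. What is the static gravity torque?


tau = m*g*L*cos(angle)
= 12 * 9.81 * 5.3 * cos(42 deg)
= 12 * 9.81 * 5.3 * 0.7431
= 463.6599 Nm


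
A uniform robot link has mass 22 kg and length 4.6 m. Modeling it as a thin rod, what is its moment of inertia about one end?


I = (1/3) * m * L^2
= (1/3) * 22 * 4.6^2
= 0.333333 * 22 * 21.16
= 155.1733 kg*m^2


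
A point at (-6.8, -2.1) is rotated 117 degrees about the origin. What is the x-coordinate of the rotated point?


x' = x*cos(theta) - y*sin(theta)
cos(117 deg) = -0.454, sin(117 deg) = 0.891
x' = -6.8 * -0.454 - -2.1 * 0.891
= 3.0871 - -1.8711
= 4.9582


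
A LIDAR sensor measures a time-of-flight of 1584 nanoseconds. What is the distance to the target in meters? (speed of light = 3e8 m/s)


tof = 1584 ns = 1.584e-06 s
dist = c * tof / 2
= 3e8 * 1.584e-06 / 2
= 237.6 m


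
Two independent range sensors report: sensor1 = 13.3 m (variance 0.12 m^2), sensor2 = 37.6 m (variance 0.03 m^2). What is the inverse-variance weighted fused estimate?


w1 = (1/var1) / (1/var1 + 1/var2)
   = 8.3333 / (8.3333 + 33.3333) = 0.2
w2 = 1 - w1 = 0.8
fused = w1*s1 + w2*s2 = 2.66 + 30.08
= 32.74 m


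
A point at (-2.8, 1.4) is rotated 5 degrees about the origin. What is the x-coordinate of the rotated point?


x' = x*cos(theta) - y*sin(theta)
cos(5 deg) = 0.9962, sin(5 deg) = 0.0872
x' = -2.8 * 0.9962 - 1.4 * 0.0872
= -2.7893 - 0.122
= -2.9114


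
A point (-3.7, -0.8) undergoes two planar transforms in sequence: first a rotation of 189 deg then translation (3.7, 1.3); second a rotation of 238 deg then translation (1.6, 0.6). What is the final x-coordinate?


After transform 1:
x1 = cos(189)*-3.7 - sin(189)*-0.8 + 3.7 = 7.2293
y1 = sin(189)*-3.7 + cos(189)*-0.8 + 1.3 = 2.669
After transform 2:
x2 = cos(238)*7.2293 - sin(238)*2.669 + 1.6
= 0.0325


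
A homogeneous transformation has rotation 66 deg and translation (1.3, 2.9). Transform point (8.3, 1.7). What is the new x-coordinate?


x' = cos(theta)*px - sin(theta)*py + tx
= 0.4067*8.3 - 0.9135*1.7 + 1.3
= 3.1229


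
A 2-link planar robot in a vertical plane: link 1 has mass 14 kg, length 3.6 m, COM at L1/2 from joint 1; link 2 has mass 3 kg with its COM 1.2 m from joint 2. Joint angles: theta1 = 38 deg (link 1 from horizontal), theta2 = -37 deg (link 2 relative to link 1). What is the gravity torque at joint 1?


Horizontal distance from joint 1 to link-1 COM:
  x_c1 = (L1/2)*cos(t1) = 1.8 * 0.788 = 1.4184 m
Horizontal distance from joint 1 to link-2 COM:
  x_c2 = L1*cos(t1) + Lc2*cos(t1+t2)
       = 3.6*0.788 + 1.2*0.9998 = 4.0367 m
tau1 = m1*g*x_c1 + m2*g*x_c2
     = 14*9.81*1.4184 + 3*9.81*4.0367
     = 194.8057 + 118.7988
     = 313.6045 Nm


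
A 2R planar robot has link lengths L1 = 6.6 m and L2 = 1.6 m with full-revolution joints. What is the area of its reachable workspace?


r_max = L1 + L2 = 8.2 m
r_min = |L1 - L2| = 5.0 m
Area = pi*(r_max^2 - r_min^2)
= pi*(67.24 - 25.0)
= pi * 42.24
= 132.7009 m^2


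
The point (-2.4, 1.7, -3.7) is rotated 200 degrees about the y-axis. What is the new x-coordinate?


Rotation about y-axis: x' = x*cos(theta) + z*sin(theta)
= -2.4 * -0.9397 + -3.7 * -0.342
= 3.5207


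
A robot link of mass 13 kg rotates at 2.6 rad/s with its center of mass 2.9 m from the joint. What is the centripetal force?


F = m * omega^2 * r
= 13 * 2.6^2 * 2.9
= 13 * 6.76 * 2.9
= 254.852 N


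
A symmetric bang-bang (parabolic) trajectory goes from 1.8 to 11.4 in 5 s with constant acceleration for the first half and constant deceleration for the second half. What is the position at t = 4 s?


Symmetric rest-to-rest: each phase covers (pf-p0)/2 in time T/2. 0.5*a*(T/2)^2 = (pf-p0)/2 => a = 4*(pf-p0)/T^2
a = 4*(11.4-1.8)/5^2 = 1.536
t = 4 is in the deceleration phase (t > T/2).
p = pf - 0.5*a*(T-t)^2 = 11.4 - 0.5*1.536*1^2
= 10.632


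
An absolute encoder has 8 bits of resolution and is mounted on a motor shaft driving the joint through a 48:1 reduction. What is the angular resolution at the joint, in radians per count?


counts = 2^8 = 256
effective counts at joint = 256 * 48 = 12288
resolution = 2*pi / 12288
= 5.1133e-04 rad/count


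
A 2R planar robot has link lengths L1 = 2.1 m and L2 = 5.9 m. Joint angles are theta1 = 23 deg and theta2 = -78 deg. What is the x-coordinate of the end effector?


Convert angles to radians: theta1 = 0.4014, theta2 = -1.3614
x = L1*cos(theta1) + L2*cos(theta1+theta2)
x = 1.9331 + 3.3841
x = 5.3172


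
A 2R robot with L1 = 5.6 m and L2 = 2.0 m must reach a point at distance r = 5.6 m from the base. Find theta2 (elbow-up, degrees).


cos(theta2) = (r^2 - L1^2 - L2^2) / (2*L1*L2)
cos(theta2) = (31.36 - 31.36 - 4.0) / 22.4
cos(theta2) = -0.178571
theta2 = 100.2866 degrees


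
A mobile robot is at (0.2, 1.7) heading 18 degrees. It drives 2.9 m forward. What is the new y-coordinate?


y_new = y0 + d*sin(theta)
= 1.7 + 2.9*sin(18)
= 1.7 + 0.8961
= 2.5961


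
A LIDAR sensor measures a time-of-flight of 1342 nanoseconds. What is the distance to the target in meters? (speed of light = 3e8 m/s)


tof = 1342 ns = 1.342e-06 s
dist = c * tof / 2
= 3e8 * 1.342e-06 / 2
= 201.3 m


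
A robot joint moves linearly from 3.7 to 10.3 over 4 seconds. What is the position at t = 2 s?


s = t/T = 2/4 = 0.5
p(t) = p0 + (pf-p0)*s
= 3.7 + (10.3 - 3.7) * 0.5
= 7.0


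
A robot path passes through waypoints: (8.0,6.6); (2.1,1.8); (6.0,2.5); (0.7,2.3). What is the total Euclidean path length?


Segment lengths:
  seg1 = sqrt((-5.9)^2 + (-4.8)^2) = 7.6059
  seg2 = sqrt((3.9)^2 + (0.7)^2) = 3.9623
  seg3 = sqrt((-5.3)^2 + (-0.2)^2) = 5.3038
Total = 16.872


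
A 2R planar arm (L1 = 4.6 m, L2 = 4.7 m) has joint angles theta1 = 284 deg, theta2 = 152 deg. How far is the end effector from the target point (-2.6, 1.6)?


End effector via forward kinematics:
x = L1*cos(t1) + L2*cos(t1+t2) = 2.2499
y = L1*sin(t1) + L2*sin(t1+t2) = 0.097
Distance to target:
d = sqrt((-2.6 - 2.2499)^2 + (1.6 - 0.097)^2)
= sqrt(23.5213 + 2.2589)
= 5.0774 m


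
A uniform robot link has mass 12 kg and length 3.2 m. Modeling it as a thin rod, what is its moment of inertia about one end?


I = (1/3) * m * L^2
= (1/3) * 12 * 3.2^2
= 0.333333 * 12 * 10.24
= 40.96 kg*m^2


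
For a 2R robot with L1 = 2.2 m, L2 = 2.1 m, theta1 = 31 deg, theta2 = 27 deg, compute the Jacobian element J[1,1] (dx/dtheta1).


J[1,1] = -L1*sin(t1) - L2*sin(t1+t2)
= -2.2*sin(31) - 2.1*sin(58)
= -2.914


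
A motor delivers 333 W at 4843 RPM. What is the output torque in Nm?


omega = 4843 * 2*pi/60 = 507.1578 rad/s
tau = P / omega = 333 / 507.1578
= 0.6566 Nm


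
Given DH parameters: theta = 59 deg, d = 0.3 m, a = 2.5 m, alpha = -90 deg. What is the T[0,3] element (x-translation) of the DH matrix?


T[0,3] = a * cos(theta)
= 2.5 * cos(59 deg)
= 2.5 * 0.515
= 1.2876


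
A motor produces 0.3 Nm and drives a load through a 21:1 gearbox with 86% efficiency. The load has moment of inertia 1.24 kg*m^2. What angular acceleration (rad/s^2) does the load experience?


tau_out = tau_motor * N * eta
= 0.3 * 21 * 0.86 = 5.418 Nm
alpha = tau_out / I = 5.418 / 1.24
= 4.3694 rad/s^2


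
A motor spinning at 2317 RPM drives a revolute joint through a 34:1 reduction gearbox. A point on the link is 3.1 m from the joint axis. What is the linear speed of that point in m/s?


omega_motor = 2317 * 2*pi/60 = 242.6357 rad/s
omega_joint = omega_motor / 34 = 7.1363 rad/s
v = omega_joint * r = 7.1363 * 3.1
= 22.1227 m/s


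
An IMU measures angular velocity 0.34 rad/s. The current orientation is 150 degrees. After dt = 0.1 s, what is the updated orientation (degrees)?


delta_theta = w * dt = 0.34 * 0.1 = 0.034 rad
= 1.9481 deg
theta_new = 150 + 1.9481 = 151.9481 deg


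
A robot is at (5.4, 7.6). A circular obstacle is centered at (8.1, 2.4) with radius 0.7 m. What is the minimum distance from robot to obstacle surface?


center_dist = sqrt((5.4-8.1)^2 + (7.6-2.4)^2)
= sqrt(7.29 + 27.04)
= 5.8592
min_dist = center_dist - radius = 5.8592 - 0.7 = 5.1592 m


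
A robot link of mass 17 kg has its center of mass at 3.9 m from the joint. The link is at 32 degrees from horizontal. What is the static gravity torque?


tau = m*g*L*cos(angle)
= 17 * 9.81 * 3.9 * cos(32 deg)
= 17 * 9.81 * 3.9 * 0.848
= 551.573 Nm


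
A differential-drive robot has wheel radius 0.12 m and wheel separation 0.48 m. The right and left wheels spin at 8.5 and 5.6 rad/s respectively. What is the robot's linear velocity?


vR = r*wR = 0.12*8.5 = 1.02 m/s
vL = r*wL = 0.12*5.6 = 0.672 m/s
v = (vR+vL)/2 = 0.846 m/s
omega = (vR-vL)/L = 0.725 rad/s
linear velocity = 0.846 m/s


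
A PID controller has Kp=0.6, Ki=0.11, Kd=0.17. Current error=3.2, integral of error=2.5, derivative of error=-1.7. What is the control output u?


u = Kp*e + Ki*int(e) + Kd*de/dt
= 0.6*3.2 + 0.11*2.5 + 0.17*(-1.7)
= 1.92 + 0.275 + -0.289
= 1.906


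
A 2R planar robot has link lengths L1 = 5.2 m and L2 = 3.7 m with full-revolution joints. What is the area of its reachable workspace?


r_max = L1 + L2 = 8.9 m
r_min = |L1 - L2| = 1.5 m
Area = pi*(r_max^2 - r_min^2)
= pi*(79.21 - 2.25)
= pi * 76.96
= 241.777 m^2


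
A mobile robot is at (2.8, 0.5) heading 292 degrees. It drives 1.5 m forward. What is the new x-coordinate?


x_new = x0 + d*cos(theta)
= 2.8 + 1.5*cos(292)
= 2.8 + 0.5619
= 3.3619


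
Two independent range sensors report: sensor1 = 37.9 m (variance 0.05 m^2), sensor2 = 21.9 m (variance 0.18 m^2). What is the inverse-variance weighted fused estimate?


w1 = (1/var1) / (1/var1 + 1/var2)
   = 20.0 / (20.0 + 5.5556) = 0.7826
w2 = 1 - w1 = 0.2174
fused = w1*s1 + w2*s2 = 29.6609 + 4.7609
= 34.4217 m


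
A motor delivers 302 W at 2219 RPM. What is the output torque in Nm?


omega = 2219 * 2*pi/60 = 232.3731 rad/s
tau = P / omega = 302 / 232.3731
= 1.2996 Nm


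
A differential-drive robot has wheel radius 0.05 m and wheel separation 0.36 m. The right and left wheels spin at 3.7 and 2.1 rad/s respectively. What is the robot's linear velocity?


vR = r*wR = 0.05*3.7 = 0.185 m/s
vL = r*wL = 0.05*2.1 = 0.105 m/s
v = (vR+vL)/2 = 0.145 m/s
omega = (vR-vL)/L = 0.2222 rad/s
linear velocity = 0.145 m/s


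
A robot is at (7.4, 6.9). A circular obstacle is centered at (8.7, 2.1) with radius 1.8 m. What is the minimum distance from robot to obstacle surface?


center_dist = sqrt((7.4-8.7)^2 + (6.9-2.1)^2)
= sqrt(1.69 + 23.04)
= 4.9729
min_dist = center_dist - radius = 4.9729 - 1.8 = 3.1729 m


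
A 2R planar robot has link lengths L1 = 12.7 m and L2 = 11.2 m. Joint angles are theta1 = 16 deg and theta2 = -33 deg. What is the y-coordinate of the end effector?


Convert angles to radians: theta1 = 0.2793, theta2 = -0.576
y = L1*sin(theta1) + L2*sin(theta1+theta2)
y = 3.5006 + -3.2746
y = 0.226


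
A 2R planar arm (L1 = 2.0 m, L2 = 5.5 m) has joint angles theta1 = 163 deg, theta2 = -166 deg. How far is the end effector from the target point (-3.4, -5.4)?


End effector via forward kinematics:
x = L1*cos(t1) + L2*cos(t1+t2) = 3.5799
y = L1*sin(t1) + L2*sin(t1+t2) = 0.2969
Distance to target:
d = sqrt((-3.4 - 3.5799)^2 + (-5.4 - 0.2969)^2)
= sqrt(48.7183 + 32.4546)
= 9.0096 m


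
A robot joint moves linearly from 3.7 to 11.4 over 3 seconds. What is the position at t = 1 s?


s = t/T = 1/3 = 0.3333
p(t) = p0 + (pf-p0)*s
= 3.7 + (11.4 - 3.7) * 0.3333
= 6.2667


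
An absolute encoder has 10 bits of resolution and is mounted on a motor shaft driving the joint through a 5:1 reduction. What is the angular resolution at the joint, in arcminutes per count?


counts = 2^10 = 1024
effective counts at joint = 1024 * 5 = 5120
resolution = 360*60 / 5120
= 4.2188 arcmin/count


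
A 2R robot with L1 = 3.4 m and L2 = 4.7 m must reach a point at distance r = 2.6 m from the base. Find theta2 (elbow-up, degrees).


cos(theta2) = (r^2 - L1^2 - L2^2) / (2*L1*L2)
cos(theta2) = (6.76 - 11.56 - 22.09) / 31.96
cos(theta2) = -0.841364
theta2 = 147.2845 degrees


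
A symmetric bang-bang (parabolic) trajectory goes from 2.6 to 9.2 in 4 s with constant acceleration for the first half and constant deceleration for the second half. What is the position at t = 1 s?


Symmetric rest-to-rest: each phase covers (pf-p0)/2 in time T/2. 0.5*a*(T/2)^2 = (pf-p0)/2 => a = 4*(pf-p0)/T^2
a = 4*(9.2-2.6)/4^2 = 1.65
t = 1 is in the acceleration phase (t <= T/2).
p = p0 + 0.5*a*t^2 = 2.6 + 0.5*1.65*1^2
= 3.425


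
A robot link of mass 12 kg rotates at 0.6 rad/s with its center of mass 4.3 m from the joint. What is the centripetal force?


F = m * omega^2 * r
= 12 * 0.6^2 * 4.3
= 12 * 0.36 * 4.3
= 18.576 N


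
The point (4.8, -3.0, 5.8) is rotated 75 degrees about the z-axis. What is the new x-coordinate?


Rotation about z-axis: x' = x*cos(theta) - y*sin(theta)
= 4.8 * 0.2588 - -3.0 * 0.9659
= 4.1401


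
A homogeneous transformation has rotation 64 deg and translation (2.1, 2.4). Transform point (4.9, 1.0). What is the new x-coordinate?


x' = cos(theta)*px - sin(theta)*py + tx
= 0.4384*4.9 - 0.8988*1.0 + 2.1
= 3.3492


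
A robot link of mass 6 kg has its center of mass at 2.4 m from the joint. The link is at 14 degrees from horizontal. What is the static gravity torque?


tau = m*g*L*cos(angle)
= 6 * 9.81 * 2.4 * cos(14 deg)
= 6 * 9.81 * 2.4 * 0.9703
= 137.0679 Nm


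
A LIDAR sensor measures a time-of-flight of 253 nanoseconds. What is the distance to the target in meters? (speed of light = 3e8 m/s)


tof = 253 ns = 2.53e-07 s
dist = c * tof / 2
= 3e8 * 2.53e-07 / 2
= 37.95 m


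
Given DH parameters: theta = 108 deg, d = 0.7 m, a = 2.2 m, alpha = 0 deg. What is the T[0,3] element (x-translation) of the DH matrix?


T[0,3] = a * cos(theta)
= 2.2 * cos(108 deg)
= 2.2 * -0.309
= -0.6798


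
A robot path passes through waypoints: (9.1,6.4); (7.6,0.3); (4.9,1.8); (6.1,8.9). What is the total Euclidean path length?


Segment lengths:
  seg1 = sqrt((-1.5)^2 + (-6.1)^2) = 6.2817
  seg2 = sqrt((-2.7)^2 + (1.5)^2) = 3.0887
  seg3 = sqrt((1.2)^2 + (7.1)^2) = 7.2007
Total = 16.5711


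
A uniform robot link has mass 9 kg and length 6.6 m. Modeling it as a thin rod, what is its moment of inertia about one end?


I = (1/3) * m * L^2
= (1/3) * 9 * 6.6^2
= 0.333333 * 9 * 43.56
= 130.68 kg*m^2


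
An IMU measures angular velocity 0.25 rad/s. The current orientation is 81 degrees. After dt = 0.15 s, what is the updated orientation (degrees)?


delta_theta = w * dt = 0.25 * 0.15 = 0.0375 rad
= 2.1486 deg
theta_new = 81 + 2.1486 = 83.1486 deg


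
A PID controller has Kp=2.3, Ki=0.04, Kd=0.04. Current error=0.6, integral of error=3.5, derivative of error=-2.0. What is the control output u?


u = Kp*e + Ki*int(e) + Kd*de/dt
= 2.3*0.6 + 0.04*3.5 + 0.04*(-2.0)
= 1.38 + 0.14 + -0.08
= 1.44


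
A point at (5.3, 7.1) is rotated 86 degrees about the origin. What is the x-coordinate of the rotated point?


x' = x*cos(theta) - y*sin(theta)
cos(86 deg) = 0.0698, sin(86 deg) = 0.9976
x' = 5.3 * 0.0698 - 7.1 * 0.9976
= 0.3697 - 7.0827
= -6.713


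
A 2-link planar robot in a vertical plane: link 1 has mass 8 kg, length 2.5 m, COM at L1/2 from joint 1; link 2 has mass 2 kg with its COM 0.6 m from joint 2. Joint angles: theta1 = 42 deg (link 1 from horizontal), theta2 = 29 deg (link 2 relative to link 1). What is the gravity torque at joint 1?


Horizontal distance from joint 1 to link-1 COM:
  x_c1 = (L1/2)*cos(t1) = 1.25 * 0.7431 = 0.9289 m
Horizontal distance from joint 1 to link-2 COM:
  x_c2 = L1*cos(t1) + Lc2*cos(t1+t2)
       = 2.5*0.7431 + 0.6*0.3256 = 2.0532 m
tau1 = m1*g*x_c1 + m2*g*x_c2
     = 8*9.81*0.9289 + 2*9.81*2.0532
     = 72.9025 + 40.2838
     = 113.1863 Nm


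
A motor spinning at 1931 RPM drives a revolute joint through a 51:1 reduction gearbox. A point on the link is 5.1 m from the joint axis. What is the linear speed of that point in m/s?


omega_motor = 1931 * 2*pi/60 = 202.2138 rad/s
omega_joint = omega_motor / 51 = 3.965 rad/s
v = omega_joint * r = 3.965 * 5.1
= 20.2214 m/s


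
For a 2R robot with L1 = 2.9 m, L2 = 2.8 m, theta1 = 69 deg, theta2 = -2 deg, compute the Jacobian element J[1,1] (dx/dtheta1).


J[1,1] = -L1*sin(t1) - L2*sin(t1+t2)
= -2.9*sin(69) - 2.8*sin(67)
= -5.2848


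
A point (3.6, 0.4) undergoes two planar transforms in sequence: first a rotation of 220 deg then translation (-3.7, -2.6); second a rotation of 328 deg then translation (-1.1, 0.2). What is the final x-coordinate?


After transform 1:
x1 = cos(220)*3.6 - sin(220)*0.4 + -3.7 = -6.2006
y1 = sin(220)*3.6 + cos(220)*0.4 + -2.6 = -5.2205
After transform 2:
x2 = cos(328)*-6.2006 - sin(328)*-5.2205 + -1.1
= -9.1249


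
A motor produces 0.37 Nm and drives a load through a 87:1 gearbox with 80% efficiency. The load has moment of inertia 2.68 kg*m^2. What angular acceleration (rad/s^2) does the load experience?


tau_out = tau_motor * N * eta
= 0.37 * 87 * 0.8 = 25.752 Nm
alpha = tau_out / I = 25.752 / 2.68
= 9.609 rad/s^2


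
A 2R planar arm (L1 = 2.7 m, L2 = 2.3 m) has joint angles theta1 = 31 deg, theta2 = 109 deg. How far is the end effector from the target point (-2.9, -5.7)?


End effector via forward kinematics:
x = L1*cos(t1) + L2*cos(t1+t2) = 0.5524
y = L1*sin(t1) + L2*sin(t1+t2) = 2.869
Distance to target:
d = sqrt((-2.9 - 0.5524)^2 + (-5.7 - 2.869)^2)
= sqrt(11.9194 + 73.428)
= 9.2384 m


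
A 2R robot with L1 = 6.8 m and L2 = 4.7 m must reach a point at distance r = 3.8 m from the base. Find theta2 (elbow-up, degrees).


cos(theta2) = (r^2 - L1^2 - L2^2) / (2*L1*L2)
cos(theta2) = (14.44 - 46.24 - 22.09) / 63.92
cos(theta2) = -0.843085
theta2 = 147.4673 degrees


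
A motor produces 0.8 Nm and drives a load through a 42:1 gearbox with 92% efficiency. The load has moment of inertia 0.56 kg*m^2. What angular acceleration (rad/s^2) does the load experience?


tau_out = tau_motor * N * eta
= 0.8 * 42 * 0.92 = 30.912 Nm
alpha = tau_out / I = 30.912 / 0.56
= 55.2 rad/s^2


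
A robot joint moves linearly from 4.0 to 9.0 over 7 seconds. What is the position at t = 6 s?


s = t/T = 6/7 = 0.8571
p(t) = p0 + (pf-p0)*s
= 4.0 + (9.0 - 4.0) * 0.8571
= 8.2857


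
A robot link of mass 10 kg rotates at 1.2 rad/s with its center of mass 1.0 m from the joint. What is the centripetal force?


F = m * omega^2 * r
= 10 * 1.2^2 * 1.0
= 10 * 1.44 * 1.0
= 14.4 N


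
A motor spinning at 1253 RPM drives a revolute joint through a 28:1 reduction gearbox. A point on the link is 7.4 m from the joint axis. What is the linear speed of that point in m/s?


omega_motor = 1253 * 2*pi/60 = 131.2139 rad/s
omega_joint = omega_motor / 28 = 4.6862 rad/s
v = omega_joint * r = 4.6862 * 7.4
= 34.6779 m/s


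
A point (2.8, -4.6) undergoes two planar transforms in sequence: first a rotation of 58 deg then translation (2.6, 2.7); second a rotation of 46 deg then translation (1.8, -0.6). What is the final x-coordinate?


After transform 1:
x1 = cos(58)*2.8 - sin(58)*-4.6 + 2.6 = 7.9848
y1 = sin(58)*2.8 + cos(58)*-4.6 + 2.7 = 2.6369
After transform 2:
x2 = cos(46)*7.9848 - sin(46)*2.6369 + 1.8
= 5.4499


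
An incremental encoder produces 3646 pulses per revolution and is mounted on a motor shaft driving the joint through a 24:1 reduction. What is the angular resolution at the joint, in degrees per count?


counts per rev = 3646
effective counts at joint = 3646 * 24 = 87504
resolution = 360 / 87504
= 0.0041 deg/count


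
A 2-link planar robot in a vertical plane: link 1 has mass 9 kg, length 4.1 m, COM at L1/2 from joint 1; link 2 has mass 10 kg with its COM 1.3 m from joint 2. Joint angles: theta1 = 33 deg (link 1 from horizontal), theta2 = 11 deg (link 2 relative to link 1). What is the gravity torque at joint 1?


Horizontal distance from joint 1 to link-1 COM:
  x_c1 = (L1/2)*cos(t1) = 2.05 * 0.8387 = 1.7193 m
Horizontal distance from joint 1 to link-2 COM:
  x_c2 = L1*cos(t1) + Lc2*cos(t1+t2)
       = 4.1*0.8387 + 1.3*0.7193 = 4.3737 m
tau1 = m1*g*x_c1 + m2*g*x_c2
     = 9*9.81*1.7193 + 10*9.81*4.3737
     = 151.7948 + 429.0591
     = 580.8539 Nm


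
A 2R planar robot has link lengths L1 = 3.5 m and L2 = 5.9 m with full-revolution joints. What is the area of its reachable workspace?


r_max = L1 + L2 = 9.4 m
r_min = |L1 - L2| = 2.4 m
Area = pi*(r_max^2 - r_min^2)
= pi*(88.36 - 5.76)
= pi * 82.6
= 259.4956 m^2


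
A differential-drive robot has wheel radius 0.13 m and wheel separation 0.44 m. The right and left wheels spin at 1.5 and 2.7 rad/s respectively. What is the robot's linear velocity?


vR = r*wR = 0.13*1.5 = 0.195 m/s
vL = r*wL = 0.13*2.7 = 0.351 m/s
v = (vR+vL)/2 = 0.273 m/s
omega = (vR-vL)/L = -0.3545 rad/s
linear velocity = 0.273 m/s


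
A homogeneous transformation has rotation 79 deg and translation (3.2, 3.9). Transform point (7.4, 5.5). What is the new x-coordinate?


x' = cos(theta)*px - sin(theta)*py + tx
= 0.1908*7.4 - 0.9816*5.5 + 3.2
= -0.787


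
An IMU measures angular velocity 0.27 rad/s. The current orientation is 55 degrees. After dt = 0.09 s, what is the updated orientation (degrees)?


delta_theta = w * dt = 0.27 * 0.09 = 0.0243 rad
= 1.3923 deg
theta_new = 55 + 1.3923 = 56.3923 deg


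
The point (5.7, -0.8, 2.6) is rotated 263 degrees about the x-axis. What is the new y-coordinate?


Rotation about x-axis: y' = y*cos(theta) - z*sin(theta)
= -0.8 * -0.1219 - 2.6 * -0.9925
= 2.6781


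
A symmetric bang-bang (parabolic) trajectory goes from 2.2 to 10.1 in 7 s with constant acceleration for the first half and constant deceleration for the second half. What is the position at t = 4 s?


Symmetric rest-to-rest: each phase covers (pf-p0)/2 in time T/2. 0.5*a*(T/2)^2 = (pf-p0)/2 => a = 4*(pf-p0)/T^2
a = 4*(10.1-2.2)/7^2 = 0.6449
t = 4 is in the deceleration phase (t > T/2).
p = pf - 0.5*a*(T-t)^2 = 10.1 - 0.5*0.6449*3^2
= 7.198


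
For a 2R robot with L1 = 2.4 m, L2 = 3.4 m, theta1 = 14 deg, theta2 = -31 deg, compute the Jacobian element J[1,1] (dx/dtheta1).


J[1,1] = -L1*sin(t1) - L2*sin(t1+t2)
= -2.4*sin(14) - 3.4*sin(-17)
= 0.4135


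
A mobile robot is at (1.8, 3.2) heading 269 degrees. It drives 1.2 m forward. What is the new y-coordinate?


y_new = y0 + d*sin(theta)
= 3.2 + 1.2*sin(269)
= 3.2 + -1.1998
= 2.0002


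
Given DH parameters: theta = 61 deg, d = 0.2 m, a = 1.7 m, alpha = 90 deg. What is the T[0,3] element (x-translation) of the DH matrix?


T[0,3] = a * cos(theta)
= 1.7 * cos(61 deg)
= 1.7 * 0.4848
= 0.8242


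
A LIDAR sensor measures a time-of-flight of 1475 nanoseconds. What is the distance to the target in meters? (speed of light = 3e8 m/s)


tof = 1475 ns = 1.475e-06 s
dist = c * tof / 2
= 3e8 * 1.475e-06 / 2
= 221.25 m


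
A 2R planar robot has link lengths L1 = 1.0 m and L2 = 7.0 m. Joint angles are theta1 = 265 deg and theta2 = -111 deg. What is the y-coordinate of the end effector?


Convert angles to radians: theta1 = 4.6251, theta2 = -1.9373
y = L1*sin(theta1) + L2*sin(theta1+theta2)
y = -0.9962 + 3.0686
y = 2.0724


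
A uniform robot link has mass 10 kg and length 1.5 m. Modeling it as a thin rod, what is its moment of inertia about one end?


I = (1/3) * m * L^2
= (1/3) * 10 * 1.5^2
= 0.333333 * 10 * 2.25
= 7.5 kg*m^2


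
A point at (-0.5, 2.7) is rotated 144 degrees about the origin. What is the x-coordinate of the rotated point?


x' = x*cos(theta) - y*sin(theta)
cos(144 deg) = -0.809, sin(144 deg) = 0.5878
x' = -0.5 * -0.809 - 2.7 * 0.5878
= 0.4045 - 1.587
= -1.1825


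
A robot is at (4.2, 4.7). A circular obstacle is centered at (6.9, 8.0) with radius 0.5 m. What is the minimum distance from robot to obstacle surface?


center_dist = sqrt((4.2-6.9)^2 + (4.7-8.0)^2)
= sqrt(7.29 + 10.89)
= 4.2638
min_dist = center_dist - radius = 4.2638 - 0.5 = 3.7638 m


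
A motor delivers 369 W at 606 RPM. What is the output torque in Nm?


omega = 606 * 2*pi/60 = 63.4602 rad/s
tau = P / omega = 369 / 63.4602
= 5.8147 Nm


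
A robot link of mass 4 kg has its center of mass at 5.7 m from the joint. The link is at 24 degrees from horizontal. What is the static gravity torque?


tau = m*g*L*cos(angle)
= 4 * 9.81 * 5.7 * cos(24 deg)
= 4 * 9.81 * 5.7 * 0.9135
= 204.3309 Nm


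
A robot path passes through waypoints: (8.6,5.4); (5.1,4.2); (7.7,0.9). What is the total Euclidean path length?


Segment lengths:
  seg1 = sqrt((-3.5)^2 + (-1.2)^2) = 3.7
  seg2 = sqrt((2.6)^2 + (-3.3)^2) = 4.2012
Total = 7.9012
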